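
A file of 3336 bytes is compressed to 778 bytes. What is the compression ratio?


Ratio = original / compressed = 3336 / 778 = 4.2879

4.2879


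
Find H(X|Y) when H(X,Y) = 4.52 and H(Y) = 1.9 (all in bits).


H(X|Y) = H(X,Y) - H(Y) = 4.52 - 1.9 = 2.62

2.62 bits


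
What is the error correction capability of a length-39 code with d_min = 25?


Correction capability = floor((d-1)/2) = floor((25-1)/2) = 12

12 errors


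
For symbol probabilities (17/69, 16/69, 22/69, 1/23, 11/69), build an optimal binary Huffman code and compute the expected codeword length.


Huffman construction (repeatedly merge the two least-probable nodes; each merge adds 1 bit to every symbol beneath it): 1/23 + 11/69 = 14/69; 14/69 + 16/69 = 10/23; 17/69 + 22/69 = 13/23; 10/23 + 13/23 = 1. Resulting codeword lengths (in the order the probabilities were given): (2, 2, 2, 3, 3). L_avg = sum(p_i * l_i) = 17/69*2 + 16/69*2 + 22/69*2 + 1/23*3 + 11/69*3 = 152/69 = 2.2029

2.2029 bits


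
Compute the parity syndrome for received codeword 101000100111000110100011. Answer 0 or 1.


Syndrome = XOR of all bits = 1 XOR 0 XOR 1 XOR 0 XOR 0 XOR 0 XOR 1 XOR 0 XOR 0 XOR 1 XOR 1 XOR 1 XOR 0 XOR 0 XOR 0 XOR 1 XOR 1 XOR 0 XOR 1 XOR 0 XOR 0 XOR 0 XOR 1 XOR 1 = 1

1


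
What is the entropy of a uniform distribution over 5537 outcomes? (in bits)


H = log2(n) = log2(5537) = 12.4349

12.4349 bits


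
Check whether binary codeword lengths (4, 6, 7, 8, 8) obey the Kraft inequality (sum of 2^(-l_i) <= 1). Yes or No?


Kraft sum = sum(2^(-l_i)) = 0.0938, need <= 1. Result: satisfied (a binary prefix-free code with these lengths exists)

Yes


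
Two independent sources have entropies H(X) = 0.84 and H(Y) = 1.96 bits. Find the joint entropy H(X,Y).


For independent variables, H(X,Y) = H(X) + H(Y) = 0.84 + 1.96 = 2.8

2.8 bits


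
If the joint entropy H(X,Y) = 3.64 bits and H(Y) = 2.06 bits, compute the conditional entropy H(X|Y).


H(X|Y) = H(X,Y) - H(Y) = 3.64 - 2.06 = 1.58

1.58 bits


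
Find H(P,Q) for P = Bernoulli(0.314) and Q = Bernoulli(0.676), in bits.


H(P,Q) = -p*log2(q) - (1-p)*log2(1-q). -0.314*log2(0.676) = 0.177380; -0.686*log2(0.324) = 1.115391. H(P,Q) = 0.177380 + 1.115391 = 1.2928

1.2928 bits


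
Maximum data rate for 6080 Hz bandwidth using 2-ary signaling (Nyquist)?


Rate = 2 * B * log2(M) = 2 * 6080 * 1.0 = 12160.0

12160.0 bps


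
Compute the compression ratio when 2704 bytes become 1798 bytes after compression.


Ratio = original / compressed = 2704 / 1798 = 1.5039

1.5039


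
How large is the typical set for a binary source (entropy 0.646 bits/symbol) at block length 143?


log2|A_typical| = nH = 143 * 0.646 = 92.378, so |A_typical| ~ 2^92.378 = 6.435e+27

6.435e+27


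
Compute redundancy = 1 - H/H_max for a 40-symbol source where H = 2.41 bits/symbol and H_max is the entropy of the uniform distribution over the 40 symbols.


H_max = log2(K) = log2(40) = 5.3219 bits/symbol. Redundancy = 1 - H/H_max = 1 - 2.41/5.3219 = 1 - 0.4528 = 0.5472

0.5472


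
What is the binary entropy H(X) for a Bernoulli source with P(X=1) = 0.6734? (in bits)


H = -p*log2(p) - (1-p)*log2(1-p). -0.6734*log2(0.6734) = 0.384151; -0.3266*log2(0.3266) = 0.527264. H = 0.384151 + 0.527264 = 0.9114

0.9114 bits


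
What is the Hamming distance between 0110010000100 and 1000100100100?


Count differing positions: ^ ^ ^ . ^ ^ . ^ . . . . . = 6 differences

6


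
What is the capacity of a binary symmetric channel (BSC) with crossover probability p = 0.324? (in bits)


H(p) = -p*log2(p) - (1-p)*log2(1-p) = -0.324*log2(0.324) - 0.676*log2(0.676) = 0.526803 + 0.381876 = 0.9087. C = 1 - H(p) = 1 - 0.9087 = 0.0913

0.0913 bits


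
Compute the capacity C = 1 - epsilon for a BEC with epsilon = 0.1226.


C = 1 - epsilon = 1 - 0.1226 = 0.8774

0.8774 bits


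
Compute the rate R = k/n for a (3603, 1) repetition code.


Rate = k/n = 1/3603

1/3603


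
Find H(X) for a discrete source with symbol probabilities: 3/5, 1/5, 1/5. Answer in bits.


H = -sum(p_i * log2(p_i)). Terms: -(3/5)*log2(3/5) = 0.442179; -(1/5)*log2(1/5) = 0.464386; -(1/5)*log2(1/5) = 0.464386. H = 0.442179 + 0.464386 + 0.464386 = 1.371

1.371 bits


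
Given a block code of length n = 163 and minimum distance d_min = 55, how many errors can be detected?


Detection capability = d_min - 1 = 55 - 1 = 54

54 errors


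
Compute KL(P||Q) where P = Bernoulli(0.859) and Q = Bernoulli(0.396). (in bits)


KL = p*log2(p/q) + (1-p)*log2((1-p)/(1-q)) = 0.859*log2(0.859/0.396) + 0.141*log2(0.141/0.604) = 0.6637

0.6637 bits


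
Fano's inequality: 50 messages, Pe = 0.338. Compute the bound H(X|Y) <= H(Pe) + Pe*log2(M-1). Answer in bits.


H(Pe) = -Pe*log2(Pe) - (1-Pe)*log2(1-Pe) = -0.338*log2(0.338) - 0.662*log2(0.662) = 0.528938 + 0.393954 = 0.9229. Pe*log2(M-1) = 0.338*log2(49) = 1.897772. Bound = H(Pe) + Pe*log2(M-1) = 0.528938 + 0.393954 + 1.897772 = 2.8207

2.8207 bits


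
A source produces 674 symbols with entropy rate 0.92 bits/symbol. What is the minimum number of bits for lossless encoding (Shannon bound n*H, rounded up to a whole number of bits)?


Minimum bits >= n * H = 674 * 0.92 = 620.08, rounded up to a whole number of bits = 621

621 bits


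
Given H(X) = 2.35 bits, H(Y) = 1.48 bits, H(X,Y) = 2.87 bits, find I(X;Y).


I(X;Y) = H(X) + H(Y) - H(X,Y) = 2.35 + 1.48 - 2.87 = 0.96

0.96 bits


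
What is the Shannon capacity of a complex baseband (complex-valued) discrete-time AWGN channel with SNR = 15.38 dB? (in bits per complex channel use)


SNR_linear = 10^(15.38/10) = 34.5144; C = log2(1 + SNR_linear) = log2(1 + 34.5144) = 5.1503

5.1503 bits/channel use


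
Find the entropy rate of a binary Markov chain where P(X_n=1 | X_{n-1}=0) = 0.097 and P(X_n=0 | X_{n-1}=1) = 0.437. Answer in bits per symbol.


Stationary distribution: pi_0 = p10/(p01+p10) = 0.8184, pi_1 = 0.1816. Entropy rate H' = pi_0*H(p01) + pi_1*H(p10) = 0.8184*0.4594 + 0.1816*0.9885 = 0.5555

0.5555 bits/symbol


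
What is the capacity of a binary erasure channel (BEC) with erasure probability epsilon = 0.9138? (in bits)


C = 1 - epsilon = 1 - 0.9138 = 0.0862

0.0862 bits


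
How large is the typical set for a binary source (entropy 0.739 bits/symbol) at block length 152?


log2|A_typical| = nH = 152 * 0.739 = 112.328, so |A_typical| ~ 2^112.328 = 6.518e+33

6.518e+33


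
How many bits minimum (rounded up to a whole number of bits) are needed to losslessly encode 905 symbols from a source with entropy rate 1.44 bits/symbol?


Minimum bits >= n * H = 905 * 1.44 = 1303.2, rounded up to a whole number of bits = 1304

1304 bits


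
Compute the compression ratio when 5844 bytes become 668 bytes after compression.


Ratio = original / compressed = 5844 / 668 = 8.7485

8.7485


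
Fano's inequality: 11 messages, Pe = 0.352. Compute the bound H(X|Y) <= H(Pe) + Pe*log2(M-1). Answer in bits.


H(Pe) = -Pe*log2(Pe) - (1-Pe)*log2(1-Pe) = -0.352*log2(0.352) - 0.648*log2(0.648) = 0.530236 + 0.405605 = 0.9358. Pe*log2(M-1) = 0.352*log2(10) = 1.169319. Bound = H(Pe) + Pe*log2(M-1) = 0.530236 + 0.405605 + 1.169319 = 2.1052

2.1052 bits


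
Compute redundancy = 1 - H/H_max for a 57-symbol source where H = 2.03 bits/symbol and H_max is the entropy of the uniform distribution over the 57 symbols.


H_max = log2(K) = log2(57) = 5.8329 bits/symbol. Redundancy = 1 - H/H_max = 1 - 2.03/5.8329 = 1 - 0.348 = 0.652

0.652


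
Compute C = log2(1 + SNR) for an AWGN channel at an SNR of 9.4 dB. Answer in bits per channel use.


SNR_linear = 10^(9.4/10) = 8.7096; C = log2(1 + SNR_linear) = log2(1 + 8.7096) = 3.2794

3.2794 bits/channel use


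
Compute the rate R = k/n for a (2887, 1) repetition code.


Rate = k/n = 1/2887

1/2887


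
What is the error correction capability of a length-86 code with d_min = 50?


Correction capability = floor((d-1)/2) = floor((50-1)/2) = 24

24 errors


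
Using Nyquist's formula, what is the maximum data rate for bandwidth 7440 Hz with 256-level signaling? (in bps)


Rate = 2 * B * log2(M) = 2 * 7440 * 8.0 = 119040.0

119040.0 bps


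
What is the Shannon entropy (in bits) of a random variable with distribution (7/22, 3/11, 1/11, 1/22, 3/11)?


H = -sum(p_i * log2(p_i)). Terms: -(7/22)*log2(7/22) = 0.525661; -(3/11)*log2(3/11) = 0.511219; -(1/11)*log2(1/11) = 0.314494; -(1/22)*log2(1/22) = 0.202701; -(3/11)*log2(3/11) = 0.511219. H = 0.525661 + 0.511219 + 0.314494 + 0.202701 + 0.511219 = 2.0653

2.0653 bits


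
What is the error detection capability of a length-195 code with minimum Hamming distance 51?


Detection capability = d_min - 1 = 51 - 1 = 50

50 errors


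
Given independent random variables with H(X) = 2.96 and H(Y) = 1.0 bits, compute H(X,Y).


For independent variables, H(X,Y) = H(X) + H(Y) = 2.96 + 1.0 = 3.96

3.96 bits


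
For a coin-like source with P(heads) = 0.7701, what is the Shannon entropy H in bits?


H = -p*log2(p) - (1-p)*log2(1-p). -0.7701*log2(0.7701) = 0.290237; -0.2299*log2(0.2299) = 0.487600. H = 0.290237 + 0.487600 = 0.7778

0.7778 bits


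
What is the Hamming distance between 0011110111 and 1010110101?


Count differing positions: ^ . . ^ . . . . ^ . = 3 differences

3


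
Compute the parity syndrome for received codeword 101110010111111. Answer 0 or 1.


Syndrome = XOR of all bits = 1 XOR 0 XOR 1 XOR 1 XOR 1 XOR 0 XOR 0 XOR 1 XOR 0 XOR 1 XOR 1 XOR 1 XOR 1 XOR 1 XOR 1 = 1

1


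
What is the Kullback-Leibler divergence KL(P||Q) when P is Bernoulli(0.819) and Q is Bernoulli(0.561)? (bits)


KL = p*log2(p/q) + (1-p)*log2((1-p)/(1-q)) = 0.819*log2(0.819/0.561) + 0.181*log2(0.181/0.439) = 0.2157

0.2157 bits


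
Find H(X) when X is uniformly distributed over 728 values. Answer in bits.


H = log2(n) = log2(728) = 9.5078

9.5078 bits


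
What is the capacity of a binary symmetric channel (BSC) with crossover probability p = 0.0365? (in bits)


H(p) = -p*log2(p) - (1-p)*log2(1-p) = -0.0365*log2(0.0365) - 0.9635*log2(0.9635) = 0.174323 + 0.051685 = 0.226. C = 1 - H(p) = 1 - 0.226 = 0.774

0.774 bits


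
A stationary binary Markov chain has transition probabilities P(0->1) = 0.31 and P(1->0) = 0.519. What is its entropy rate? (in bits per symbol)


Stationary distribution: pi_0 = p10/(p01+p10) = 0.6261, pi_1 = 0.3739. Entropy rate H' = pi_0*H(p01) + pi_1*H(p10) = 0.6261*0.8932 + 0.3739*0.999 = 0.9327

0.9327 bits/symbol


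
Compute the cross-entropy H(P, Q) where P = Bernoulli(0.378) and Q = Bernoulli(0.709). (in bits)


H(P,Q) = -p*log2(q) - (1-p)*log2(1-q). -0.378*log2(0.709) = 0.187542; -0.622*log2(0.291) = 1.107725. H(P,Q) = 0.187542 + 1.107725 = 1.2953

1.2953 bits


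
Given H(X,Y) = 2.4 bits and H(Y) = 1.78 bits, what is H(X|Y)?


H(X|Y) = H(X,Y) - H(Y) = 2.4 - 1.78 = 0.62

0.62 bits


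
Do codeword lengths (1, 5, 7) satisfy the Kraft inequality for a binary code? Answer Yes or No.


Kraft sum = sum(2^(-l_i)) = 0.5391, need <= 1. Result: satisfied (a binary prefix-free code with these lengths exists)

Yes


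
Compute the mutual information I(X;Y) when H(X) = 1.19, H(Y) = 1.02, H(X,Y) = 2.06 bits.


I(X;Y) = H(X) + H(Y) - H(X,Y) = 1.19 + 1.02 - 2.06 = 0.15

0.15 bits


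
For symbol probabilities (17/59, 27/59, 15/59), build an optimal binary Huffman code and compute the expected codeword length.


Huffman construction (repeatedly merge the two least-probable nodes; each merge adds 1 bit to every symbol beneath it): 15/59 + 17/59 = 32/59; 27/59 + 32/59 = 1. Resulting codeword lengths (in the order the probabilities were given): (2, 1, 2). L_avg = sum(p_i * l_i) = 17/59*2 + 27/59*1 + 15/59*2 = 91/59 = 1.5424

1.5424 bits


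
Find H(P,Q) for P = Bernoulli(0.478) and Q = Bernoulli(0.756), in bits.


H(P,Q) = -p*log2(q) - (1-p)*log2(1-q). -0.478*log2(0.756) = 0.192893; -0.522*log2(0.244) = 1.062295. H(P,Q) = 0.192893 + 1.062295 = 1.2552

1.2552 bits


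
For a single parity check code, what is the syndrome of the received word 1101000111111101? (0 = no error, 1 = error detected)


Syndrome = XOR of all bits = 1 XOR 1 XOR 0 XOR 1 XOR 0 XOR 0 XOR 0 XOR 1 XOR 1 XOR 1 XOR 1 XOR 1 XOR 1 XOR 1 XOR 0 XOR 1 = 1

1


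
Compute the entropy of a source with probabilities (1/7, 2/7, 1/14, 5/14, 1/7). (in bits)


H = -sum(p_i * log2(p_i)). Terms: -(1/7)*log2(1/7) = 0.401051; -(2/7)*log2(2/7) = 0.516387; -(1/14)*log2(1/14) = 0.271954; -(5/14)*log2(5/14) = 0.530510; -(1/7)*log2(1/7) = 0.401051. H = 0.401051 + 0.516387 + 0.271954 + 0.530510 + 0.401051 = 2.121

2.121 bits


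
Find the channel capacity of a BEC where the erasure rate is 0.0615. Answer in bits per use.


C = 1 - epsilon = 1 - 0.0615 = 0.9385

0.9385 bits


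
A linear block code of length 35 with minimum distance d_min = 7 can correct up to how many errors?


Correction capability = floor((d-1)/2) = floor((7-1)/2) = 3

3 errors


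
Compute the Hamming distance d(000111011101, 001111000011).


Count differing positions: . . ^ . . . . ^ ^ ^ ^ . = 5 differences

5


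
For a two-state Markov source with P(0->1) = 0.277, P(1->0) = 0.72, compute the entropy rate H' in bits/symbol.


Stationary distribution: pi_0 = p10/(p01+p10) = 0.7222, pi_1 = 0.2778. Entropy rate H' = pi_0*H(p01) + pi_1*H(p10) = 0.7222*0.8513 + 0.2778*0.8555 = 0.8525

0.8525 bits/symbol


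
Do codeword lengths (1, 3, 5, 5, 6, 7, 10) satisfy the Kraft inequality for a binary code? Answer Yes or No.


Kraft sum = sum(2^(-l_i)) = 0.7119, need <= 1. Result: satisfied (a binary prefix-free code with these lengths exists)

Yes


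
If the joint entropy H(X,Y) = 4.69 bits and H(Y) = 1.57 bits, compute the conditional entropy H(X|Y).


H(X|Y) = H(X,Y) - H(Y) = 4.69 - 1.57 = 3.12

3.12 bits


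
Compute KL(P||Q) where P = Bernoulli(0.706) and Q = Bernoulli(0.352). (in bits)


KL = p*log2(p/q) + (1-p)*log2((1-p)/(1-q)) = 0.706*log2(0.706/0.352) + 0.294*log2(0.294/0.648) = 0.3737

0.3737 bits


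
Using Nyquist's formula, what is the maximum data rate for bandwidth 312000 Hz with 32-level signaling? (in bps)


Rate = 2 * B * log2(M) = 2 * 312000 * 5.0 = 3120000.0

3120000.0 bps


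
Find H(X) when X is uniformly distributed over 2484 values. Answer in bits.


H = log2(n) = log2(2484) = 11.2784

11.2784 bits


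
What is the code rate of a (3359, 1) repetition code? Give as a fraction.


Rate = k/n = 1/3359

1/3359


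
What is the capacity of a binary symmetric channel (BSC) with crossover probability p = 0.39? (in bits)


H(p) = -p*log2(p) - (1-p)*log2(1-p) = -0.39*log2(0.39) - 0.61*log2(0.61) = 0.529797 + 0.435002 = 0.9648. C = 1 - H(p) = 1 - 0.9648 = 0.0352

0.0352 bits


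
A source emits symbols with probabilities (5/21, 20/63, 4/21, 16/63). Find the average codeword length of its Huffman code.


Huffman construction (repeatedly merge the two least-probable nodes; each merge adds 1 bit to every symbol beneath it): 4/21 + 5/21 = 3/7; 16/63 + 20/63 = 4/7; 3/7 + 4/7 = 1. Resulting codeword lengths (in the order the probabilities were given): (2, 2, 2, 2). L_avg = sum(p_i * l_i) = 5/21*2 + 20/63*2 + 4/21*2 + 16/63*2 = 2

2.0 bits


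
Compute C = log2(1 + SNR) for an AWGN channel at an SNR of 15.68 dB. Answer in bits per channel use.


SNR_linear = 10^(15.68/10) = 36.9828; C = log2(1 + SNR_linear) = log2(1 + 36.9828) = 5.2473

5.2473 bits/channel use


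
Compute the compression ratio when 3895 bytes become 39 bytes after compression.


Ratio = original / compressed = 3895 / 39 = 99.8718

99.8718


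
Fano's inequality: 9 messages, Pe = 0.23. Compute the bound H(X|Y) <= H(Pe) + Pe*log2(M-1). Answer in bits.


H(Pe) = -Pe*log2(Pe) - (1-Pe)*log2(1-Pe) = -0.23*log2(0.23) - 0.77*log2(0.77) = 0.487668 + 0.290344 = 0.778. Pe*log2(M-1) = 0.23*log2(8) = 0.690000. Bound = H(Pe) + Pe*log2(M-1) = 0.487668 + 0.290344 + 0.690000 = 1.468

1.468 bits


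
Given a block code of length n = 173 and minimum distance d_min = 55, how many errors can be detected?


Detection capability = d_min - 1 = 55 - 1 = 54

54 errors


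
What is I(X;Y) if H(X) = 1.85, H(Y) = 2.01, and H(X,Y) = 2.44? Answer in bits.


I(X;Y) = H(X) + H(Y) - H(X,Y) = 1.85 + 2.01 - 2.44 = 1.42

1.42 bits


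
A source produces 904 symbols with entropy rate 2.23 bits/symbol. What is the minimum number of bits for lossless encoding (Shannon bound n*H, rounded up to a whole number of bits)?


Minimum bits >= n * H = 904 * 2.23 = 2015.92, rounded up to a whole number of bits = 2016

2016 bits


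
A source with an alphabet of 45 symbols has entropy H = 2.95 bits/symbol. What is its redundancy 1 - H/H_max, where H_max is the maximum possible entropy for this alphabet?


H_max = log2(K) = log2(45) = 5.4919 bits/symbol. Redundancy = 1 - H/H_max = 1 - 2.95/5.4919 = 1 - 0.5372 = 0.4628

0.4628


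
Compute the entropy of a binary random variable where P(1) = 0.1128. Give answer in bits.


H = -p*log2(p) - (1-p)*log2(1-p). -0.1128*log2(0.1128) = 0.355113; -0.8872*log2(0.8872) = 0.153192. H = 0.355113 + 0.153192 = 0.5083

0.5083 bits


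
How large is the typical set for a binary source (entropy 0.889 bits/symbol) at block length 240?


log2|A_typical| = nH = 240 * 0.889 = 213.36, so |A_typical| ~ 2^213.36 = 1.690e+64

1.690e+64


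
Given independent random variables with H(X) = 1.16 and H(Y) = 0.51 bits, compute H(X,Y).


For independent variables, H(X,Y) = H(X) + H(Y) = 1.16 + 0.51 = 1.67

1.67 bits


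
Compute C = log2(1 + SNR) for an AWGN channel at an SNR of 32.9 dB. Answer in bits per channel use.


SNR_linear = 10^(32.9/10) = 1949.8446; C = log2(1 + SNR_linear) = log2(1 + 1949.8446) = 10.9299

10.9299 bits/channel use


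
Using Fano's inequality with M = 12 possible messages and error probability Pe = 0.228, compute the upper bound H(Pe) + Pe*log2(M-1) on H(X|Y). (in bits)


H(Pe) = -Pe*log2(Pe) - (1-Pe)*log2(1-Pe) = -0.228*log2(0.228) - 0.772*log2(0.772) = 0.486300 + 0.288209 = 0.7745. Pe*log2(M-1) = 0.228*log2(11) = 0.788750. Bound = H(Pe) + Pe*log2(M-1) = 0.486300 + 0.288209 + 0.788750 = 1.5633

1.5633 bits


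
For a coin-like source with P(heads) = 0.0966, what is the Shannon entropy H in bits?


H = -p*log2(p) - (1-p)*log2(1-p). -0.0966*log2(0.0966) = 0.325719; -0.9034*log2(0.9034) = 0.132405. H = 0.325719 + 0.132405 = 0.4581

0.4581 bits


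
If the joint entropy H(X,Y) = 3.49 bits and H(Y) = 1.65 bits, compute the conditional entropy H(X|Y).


H(X|Y) = H(X,Y) - H(Y) = 3.49 - 1.65 = 1.84

1.84 bits


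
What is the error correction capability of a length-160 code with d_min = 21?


Correction capability = floor((d-1)/2) = floor((21-1)/2) = 10

10 errors


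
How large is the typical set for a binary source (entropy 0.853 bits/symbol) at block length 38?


log2|A_typical| = nH = 38 * 0.853 = 32.414, so |A_typical| ~ 2^32.414 = 5.723e+09

5.723e+09


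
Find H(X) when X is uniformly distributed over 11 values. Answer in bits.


H = log2(n) = log2(11) = 3.4594

3.4594 bits


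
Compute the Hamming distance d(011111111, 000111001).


Count differing positions: . ^ ^ . . . ^ ^ . = 4 differences

4


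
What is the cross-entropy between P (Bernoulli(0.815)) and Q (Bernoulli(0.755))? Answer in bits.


H(P,Q) = -p*log2(q) - (1-p)*log2(1-q). -0.815*log2(0.755) = 0.330443; -0.185*log2(0.245) = 0.375392. H(P,Q) = 0.330443 + 0.375392 = 0.7058

0.7058 bits


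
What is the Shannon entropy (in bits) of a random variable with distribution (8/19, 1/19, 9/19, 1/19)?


H = -sum(p_i * log2(p_i)). Terms: -(8/19)*log2(8/19) = 0.525443; -(1/19)*log2(1/19) = 0.223575; -(9/19)*log2(9/19) = 0.510633; -(1/19)*log2(1/19) = 0.223575. H = 0.525443 + 0.223575 + 0.510633 + 0.223575 = 1.4832

1.4832 bits


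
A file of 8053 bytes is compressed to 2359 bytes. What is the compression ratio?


Ratio = original / compressed = 8053 / 2359 = 3.4137

3.4137


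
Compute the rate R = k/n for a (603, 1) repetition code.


Rate = k/n = 1/603

1/603


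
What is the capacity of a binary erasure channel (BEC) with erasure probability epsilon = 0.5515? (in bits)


C = 1 - epsilon = 1 - 0.5515 = 0.4485

0.4485 bits


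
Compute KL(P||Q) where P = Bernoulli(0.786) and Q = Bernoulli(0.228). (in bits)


KL = p*log2(p/q) + (1-p)*log2((1-p)/(1-q)) = 0.786*log2(0.786/0.228) + 0.214*log2(0.214/0.772) = 1.0073

1.0073 bits


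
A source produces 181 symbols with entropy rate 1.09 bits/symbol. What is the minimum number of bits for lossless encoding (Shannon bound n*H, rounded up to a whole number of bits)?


Minimum bits >= n * H = 181 * 1.09 = 197.29, rounded up to a whole number of bits = 198

198 bits


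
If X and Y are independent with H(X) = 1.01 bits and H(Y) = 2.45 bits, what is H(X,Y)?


For independent variables, H(X,Y) = H(X) + H(Y) = 1.01 + 2.45 = 3.46

3.46 bits


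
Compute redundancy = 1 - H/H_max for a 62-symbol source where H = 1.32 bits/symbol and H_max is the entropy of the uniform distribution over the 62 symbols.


H_max = log2(K) = log2(62) = 5.9542 bits/symbol. Redundancy = 1 - H/H_max = 1 - 1.32/5.9542 = 1 - 0.2217 = 0.7783

0.7783


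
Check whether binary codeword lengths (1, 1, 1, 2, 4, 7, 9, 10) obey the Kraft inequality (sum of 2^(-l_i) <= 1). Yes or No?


Kraft sum = sum(2^(-l_i)) = 1.8232, need <= 1. Result: violated (a binary prefix-free code with these lengths cannot exist)

No


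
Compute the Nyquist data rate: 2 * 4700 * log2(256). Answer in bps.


Rate = 2 * B * log2(M) = 2 * 4700 * 8.0 = 75200.0

75200.0 bps


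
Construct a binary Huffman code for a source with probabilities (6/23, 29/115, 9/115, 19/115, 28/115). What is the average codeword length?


Huffman construction (repeatedly merge the two least-probable nodes; each merge adds 1 bit to every symbol beneath it): 9/115 + 19/115 = 28/115; 28/115 + 28/115 = 56/115; 29/115 + 6/23 = 59/115; 56/115 + 59/115 = 1. Resulting codeword lengths (in the order the probabilities were given): (2, 2, 3, 3, 2). L_avg = sum(p_i * l_i) = 6/23*2 + 29/115*2 + 9/115*3 + 19/115*3 + 28/115*2 = 258/115 = 2.2435

2.2435 bits


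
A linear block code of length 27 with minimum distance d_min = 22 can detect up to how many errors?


Detection capability = d_min - 1 = 22 - 1 = 21

21 errors


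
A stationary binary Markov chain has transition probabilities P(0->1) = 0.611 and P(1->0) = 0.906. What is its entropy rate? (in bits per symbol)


Stationary distribution: pi_0 = p10/(p01+p10) = 0.5972, pi_1 = 0.4028. Entropy rate H' = pi_0*H(p01) + pi_1*H(p10) = 0.5972*0.9642 + 0.4028*0.4497 = 0.7569

0.7569 bits/symbol


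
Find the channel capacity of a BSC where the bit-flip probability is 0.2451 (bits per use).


H(p) = -p*log2(p) - (1-p)*log2(1-p) = -0.2451*log2(0.2451) - 0.7549*log2(0.7549) = 0.497199 + 0.306220 = 0.8034. C = 1 - H(p) = 1 - 0.8034 = 0.1966

0.1966 bits


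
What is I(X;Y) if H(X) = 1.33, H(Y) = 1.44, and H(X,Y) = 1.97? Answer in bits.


I(X;Y) = H(X) + H(Y) - H(X,Y) = 1.33 + 1.44 - 1.97 = 0.8

0.8 bits


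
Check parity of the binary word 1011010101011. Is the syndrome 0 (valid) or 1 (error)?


Syndrome = XOR of all bits = 1 XOR 0 XOR 1 XOR 1 XOR 0 XOR 1 XOR 0 XOR 1 XOR 0 XOR 1 XOR 0 XOR 1 XOR 1 = 0

0


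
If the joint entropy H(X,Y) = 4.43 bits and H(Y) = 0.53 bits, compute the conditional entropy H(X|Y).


H(X|Y) = H(X,Y) - H(Y) = 4.43 - 0.53 = 3.9

3.9 bits


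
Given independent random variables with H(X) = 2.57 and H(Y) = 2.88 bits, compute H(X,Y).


For independent variables, H(X,Y) = H(X) + H(Y) = 2.57 + 2.88 = 5.45

5.45 bits


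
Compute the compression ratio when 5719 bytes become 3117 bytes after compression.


Ratio = original / compressed = 5719 / 3117 = 1.8348

1.8348


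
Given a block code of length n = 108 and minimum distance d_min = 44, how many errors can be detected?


Detection capability = d_min - 1 = 44 - 1 = 43

43 errors


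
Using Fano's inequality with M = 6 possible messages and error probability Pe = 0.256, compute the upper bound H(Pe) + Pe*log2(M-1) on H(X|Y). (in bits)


H(Pe) = -Pe*log2(Pe) - (1-Pe)*log2(1-Pe) = -0.256*log2(0.256) - 0.744*log2(0.744) = 0.503241 + 0.317409 = 0.8207. Pe*log2(M-1) = 0.256*log2(5) = 0.594414. Bound = H(Pe) + Pe*log2(M-1) = 0.503241 + 0.317409 + 0.594414 = 1.4151

1.4151 bits


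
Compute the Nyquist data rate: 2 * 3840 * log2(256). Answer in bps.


Rate = 2 * B * log2(M) = 2 * 3840 * 8.0 = 61440.0

61440.0 bps


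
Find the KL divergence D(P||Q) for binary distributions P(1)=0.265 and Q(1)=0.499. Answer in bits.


KL = p*log2(p/q) + (1-p)*log2((1-p)/(1-q)) = 0.265*log2(0.265/0.499) + 0.735*log2(0.735/0.501) = 0.1644

0.1644 bits


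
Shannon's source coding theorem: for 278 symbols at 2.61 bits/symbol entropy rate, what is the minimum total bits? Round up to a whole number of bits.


Minimum bits >= n * H = 278 * 2.61 = 725.58, rounded up to a whole number of bits = 726

726 bits


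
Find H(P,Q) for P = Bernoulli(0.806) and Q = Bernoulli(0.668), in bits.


H(P,Q) = -p*log2(q) - (1-p)*log2(1-q). -0.806*log2(0.668) = 0.469156; -0.194*log2(0.332) = 0.308605. H(P,Q) = 0.469156 + 0.308605 = 0.7778

0.7778 bits


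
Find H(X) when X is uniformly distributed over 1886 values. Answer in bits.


H = log2(n) = log2(1886) = 10.8811

10.8811 bits


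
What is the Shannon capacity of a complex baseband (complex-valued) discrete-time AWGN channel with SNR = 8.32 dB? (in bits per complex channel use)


SNR_linear = 10^(8.32/10) = 6.792; C = log2(1 + SNR_linear) = log2(1 + 6.792) = 2.962

2.962 bits/channel use


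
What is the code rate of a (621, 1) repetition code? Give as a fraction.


Rate = k/n = 1/621

1/621


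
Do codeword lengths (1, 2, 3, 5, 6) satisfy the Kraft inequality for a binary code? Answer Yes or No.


Kraft sum = sum(2^(-l_i)) = 0.9219, need <= 1. Result: satisfied (a binary prefix-free code with these lengths exists)

Yes


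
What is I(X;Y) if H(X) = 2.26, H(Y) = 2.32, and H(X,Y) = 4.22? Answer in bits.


I(X;Y) = H(X) + H(Y) - H(X,Y) = 2.26 + 2.32 - 4.22 = 0.36

0.36 bits


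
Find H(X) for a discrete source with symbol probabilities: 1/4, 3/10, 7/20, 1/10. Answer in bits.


H = -sum(p_i * log2(p_i)). Terms: -(1/4)*log2(1/4) = 0.500000; -(3/10)*log2(3/10) = 0.521090; -(7/20)*log2(7/20) = 0.530101; -(1/10)*log2(1/10) = 0.332193. H = 0.500000 + 0.521090 + 0.530101 + 0.332193 = 1.8834

1.8834 bits


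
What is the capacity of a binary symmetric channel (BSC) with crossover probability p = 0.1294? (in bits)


H(p) = -p*log2(p) - (1-p)*log2(1-p) = -0.1294*log2(0.1294) - 0.8706*log2(0.8706) = 0.381742 + 0.174049 = 0.5558. C = 1 - H(p) = 1 - 0.5558 = 0.4442

0.4442 bits


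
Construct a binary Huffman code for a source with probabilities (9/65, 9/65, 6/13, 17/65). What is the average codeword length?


Huffman construction (repeatedly merge the two least-probable nodes; each merge adds 1 bit to every symbol beneath it): 9/65 + 9/65 = 18/65; 17/65 + 18/65 = 7/13; 6/13 + 7/13 = 1. Resulting codeword lengths (in the order the probabilities were given): (3, 3, 1, 2). L_avg = sum(p_i * l_i) = 9/65*3 + 9/65*3 + 6/13*1 + 17/65*2 = 118/65 = 1.8154

1.8154 bits


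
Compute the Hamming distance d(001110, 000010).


Count differing positions: . . ^ ^ . . = 2 differences

2


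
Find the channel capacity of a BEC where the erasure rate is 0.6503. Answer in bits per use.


C = 1 - epsilon = 1 - 0.6503 = 0.3497

0.3497 bits


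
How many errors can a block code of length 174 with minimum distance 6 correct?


Correction capability = floor((d-1)/2) = floor((6-1)/2) = 2

2 errors


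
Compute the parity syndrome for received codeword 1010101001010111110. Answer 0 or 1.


Syndrome = XOR of all bits = 1 XOR 0 XOR 1 XOR 0 XOR 1 XOR 0 XOR 1 XOR 0 XOR 0 XOR 1 XOR 0 XOR 1 XOR 0 XOR 1 XOR 1 XOR 1 XOR 1 XOR 1 XOR 0 = 1

1


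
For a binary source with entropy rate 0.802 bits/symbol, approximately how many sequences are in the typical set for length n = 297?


log2|A_typical| = nH = 297 * 0.802 = 238.194, so |A_typical| ~ 2^238.194 = 5.053e+71

5.053e+71


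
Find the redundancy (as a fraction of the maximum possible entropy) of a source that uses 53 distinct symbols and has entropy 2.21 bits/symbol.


H_max = log2(K) = log2(53) = 5.7279 bits/symbol. Redundancy = 1 - H/H_max = 1 - 2.21/5.7279 = 1 - 0.3858 = 0.6142

0.6142


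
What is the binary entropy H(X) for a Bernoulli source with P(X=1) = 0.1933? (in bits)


H = -p*log2(p) - (1-p)*log2(1-p). -0.1933*log2(0.1933) = 0.458331; -0.8067*log2(0.8067) = 0.249993. H = 0.458331 + 0.249993 = 0.7083

0.7083 bits


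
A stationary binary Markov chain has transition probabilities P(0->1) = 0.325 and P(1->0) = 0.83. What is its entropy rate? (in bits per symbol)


Stationary distribution: pi_0 = p10/(p01+p10) = 0.7186, pi_1 = 0.2814. Entropy rate H' = pi_0*H(p01) + pi_1*H(p10) = 0.7186*0.9097 + 0.2814*0.6577 = 0.8388

0.8388 bits/symbol


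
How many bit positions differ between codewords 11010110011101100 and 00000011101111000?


Count differing positions: ^ ^ . ^ . ^ . ^ ^ ^ . . ^ . ^ . . = 9 differences

9


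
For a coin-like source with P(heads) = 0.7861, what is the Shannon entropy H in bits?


H = -p*log2(p) - (1-p)*log2(1-p). -0.7861*log2(0.7861) = 0.272946; -0.2139*log2(0.2139) = 0.475926. H = 0.272946 + 0.475926 = 0.7489

0.7489 bits


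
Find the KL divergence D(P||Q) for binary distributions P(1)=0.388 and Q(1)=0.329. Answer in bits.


KL = p*log2(p/q) + (1-p)*log2((1-p)/(1-q)) = 0.388*log2(0.388/0.329) + 0.612*log2(0.612/0.671) = 0.0111

0.0111 bits


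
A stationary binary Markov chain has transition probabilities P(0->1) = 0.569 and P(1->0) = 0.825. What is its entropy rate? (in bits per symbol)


Stationary distribution: pi_0 = p10/(p01+p10) = 0.5918, pi_1 = 0.4082. Entropy rate H' = pi_0*H(p01) + pi_1*H(p10) = 0.5918*0.9862 + 0.4082*0.669 = 0.8567

0.8567 bits/symbol


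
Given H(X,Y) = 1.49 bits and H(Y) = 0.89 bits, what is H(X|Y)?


H(X|Y) = H(X,Y) - H(Y) = 1.49 - 0.89 = 0.6

0.6 bits


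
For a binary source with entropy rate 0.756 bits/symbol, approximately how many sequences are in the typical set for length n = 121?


log2|A_typical| = nH = 121 * 0.756 = 91.476, so |A_typical| ~ 2^91.476 = 3.444e+27

3.444e+27


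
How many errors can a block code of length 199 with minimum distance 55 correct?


Correction capability = floor((d-1)/2) = floor((55-1)/2) = 27

27 errors


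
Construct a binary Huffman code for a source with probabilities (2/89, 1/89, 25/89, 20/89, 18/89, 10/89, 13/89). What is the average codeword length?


Huffman construction (repeatedly merge the two least-probable nodes; each merge adds 1 bit to every symbol beneath it): 1/89 + 2/89 = 3/89; 3/89 + 10/89 = 13/89; 13/89 + 13/89 = 26/89; 18/89 + 20/89 = 38/89; 25/89 + 26/89 = 51/89; 38/89 + 51/89 = 1. Resulting codeword lengths (in the order the probabilities were given): (5, 5, 2, 2, 2, 4, 3). L_avg = sum(p_i * l_i) = 2/89*5 + 1/89*5 + 25/89*2 + 20/89*2 + 18/89*2 + 10/89*4 + 13/89*3 = 220/89 = 2.4719

2.4719 bits


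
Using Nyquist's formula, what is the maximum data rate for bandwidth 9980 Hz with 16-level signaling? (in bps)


Rate = 2 * B * log2(M) = 2 * 9980 * 4.0 = 79840.0

79840.0 bps


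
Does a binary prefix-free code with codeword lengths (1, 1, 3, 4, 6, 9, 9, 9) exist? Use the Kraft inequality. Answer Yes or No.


Kraft sum = sum(2^(-l_i)) = 1.209, need <= 1. Result: violated (a binary prefix-free code with these lengths cannot exist)

No


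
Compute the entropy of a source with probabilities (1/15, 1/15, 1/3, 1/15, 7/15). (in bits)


H = -sum(p_i * log2(p_i)). Terms: -(1/15)*log2(1/15) = 0.260459; -(1/15)*log2(1/15) = 0.260459; -(1/3)*log2(1/3) = 0.528321; -(1/15)*log2(1/15) = 0.260459; -(7/15)*log2(7/15) = 0.513117. H = 0.260459 + 0.260459 + 0.528321 + 0.260459 + 0.513117 = 1.8228

1.8228 bits


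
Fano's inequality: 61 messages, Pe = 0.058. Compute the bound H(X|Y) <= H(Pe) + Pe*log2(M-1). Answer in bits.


H(Pe) = -Pe*log2(Pe) - (1-Pe)*log2(1-Pe) = -0.058*log2(0.058) - 0.942*log2(0.942) = 0.238253 + 0.081201 = 0.3195. Pe*log2(M-1) = 0.058*log2(60) = 0.342600. Bound = H(Pe) + Pe*log2(M-1) = 0.238253 + 0.081201 + 0.342600 = 0.6621

0.6621 bits


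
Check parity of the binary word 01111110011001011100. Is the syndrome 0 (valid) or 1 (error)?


Syndrome = XOR of all bits = 0 XOR 1 XOR 1 XOR 1 XOR 1 XOR 1 XOR 1 XOR 0 XOR 0 XOR 1 XOR 1 XOR 0 XOR 0 XOR 1 XOR 0 XOR 1 XOR 1 XOR 1 XOR 0 XOR 0 = 0

0


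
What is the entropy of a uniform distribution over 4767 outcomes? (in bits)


H = log2(n) = log2(4767) = 12.2189

12.2189 bits


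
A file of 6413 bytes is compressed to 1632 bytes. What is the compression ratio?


Ratio = original / compressed = 6413 / 1632 = 3.9295

3.9295


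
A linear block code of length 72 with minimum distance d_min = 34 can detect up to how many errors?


Detection capability = d_min - 1 = 34 - 1 = 33

33 errors


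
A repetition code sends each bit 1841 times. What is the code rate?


Rate = k/n = 1/1841

1/1841


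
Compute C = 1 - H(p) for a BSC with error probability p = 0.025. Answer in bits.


H(p) = -p*log2(p) - (1-p)*log2(1-p) = -0.025*log2(0.025) - 0.975*log2(0.975) = 0.133048 + 0.035613 = 0.1687. C = 1 - H(p) = 1 - 0.1687 = 0.8313

0.8313 bits


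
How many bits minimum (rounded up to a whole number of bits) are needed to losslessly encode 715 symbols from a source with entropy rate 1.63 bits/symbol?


Minimum bits >= n * H = 715 * 1.63 = 1165.45, rounded up to a whole number of bits = 1166

1166 bits


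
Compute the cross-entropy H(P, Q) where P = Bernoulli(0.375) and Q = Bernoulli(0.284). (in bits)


H(P,Q) = -p*log2(q) - (1-p)*log2(1-q). -0.375*log2(0.284) = 0.681014; -0.625*log2(0.716) = 0.301230. H(P,Q) = 0.681014 + 0.301230 = 0.9822

0.9822 bits


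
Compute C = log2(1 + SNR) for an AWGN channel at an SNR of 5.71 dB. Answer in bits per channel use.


SNR_linear = 10^(5.71/10) = 3.7239; C = log2(1 + SNR_linear) = log2(1 + 3.7239) = 2.24

2.24 bits/channel use


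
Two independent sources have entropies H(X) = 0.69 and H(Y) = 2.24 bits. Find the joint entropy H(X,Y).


For independent variables, H(X,Y) = H(X) + H(Y) = 0.69 + 2.24 = 2.93

2.93 bits


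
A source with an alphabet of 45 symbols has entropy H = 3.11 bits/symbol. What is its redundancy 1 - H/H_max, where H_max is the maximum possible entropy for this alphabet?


H_max = log2(K) = log2(45) = 5.4919 bits/symbol. Redundancy = 1 - H/H_max = 1 - 3.11/5.4919 = 1 - 0.5663 = 0.4337

0.4337


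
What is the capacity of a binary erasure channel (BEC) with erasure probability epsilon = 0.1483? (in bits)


C = 1 - epsilon = 1 - 0.1483 = 0.8517

0.8517 bits


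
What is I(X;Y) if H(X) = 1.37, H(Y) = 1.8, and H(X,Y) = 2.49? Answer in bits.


I(X;Y) = H(X) + H(Y) - H(X,Y) = 1.37 + 1.8 - 2.49 = 0.68

0.68 bits


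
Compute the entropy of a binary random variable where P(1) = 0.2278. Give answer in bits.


H = -p*log2(p) - (1-p)*log2(1-p). -0.2278*log2(0.2278) = 0.486162; -0.7722*log2(0.7722) = 0.287995. H = 0.486162 + 0.287995 = 0.7742

0.7742 bits


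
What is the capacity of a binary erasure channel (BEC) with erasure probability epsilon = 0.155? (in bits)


C = 1 - epsilon = 1 - 0.155 = 0.845

0.845 bits


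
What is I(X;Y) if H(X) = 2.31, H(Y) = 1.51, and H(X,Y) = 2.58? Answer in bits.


I(X;Y) = H(X) + H(Y) - H(X,Y) = 2.31 + 1.51 - 2.58 = 1.24

1.24 bits


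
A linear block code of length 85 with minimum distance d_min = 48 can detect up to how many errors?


Detection capability = d_min - 1 = 48 - 1 = 47

47 errors


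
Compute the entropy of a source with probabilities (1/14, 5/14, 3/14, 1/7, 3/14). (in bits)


H = -sum(p_i * log2(p_i)). Terms: -(1/14)*log2(1/14) = 0.271954; -(5/14)*log2(5/14) = 0.530510; -(3/14)*log2(3/14) = 0.476227; -(1/7)*log2(1/7) = 0.401051; -(3/14)*log2(3/14) = 0.476227. H = 0.271954 + 0.530510 + 0.476227 + 0.401051 + 0.476227 = 2.156

2.156 bits


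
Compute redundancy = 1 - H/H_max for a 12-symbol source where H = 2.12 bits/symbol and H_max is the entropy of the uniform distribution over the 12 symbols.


H_max = log2(K) = log2(12) = 3.585 bits/symbol. Redundancy = 1 - H/H_max = 1 - 2.12/3.585 = 1 - 0.5914 = 0.4086

0.4086


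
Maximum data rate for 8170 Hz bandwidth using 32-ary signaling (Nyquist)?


Rate = 2 * B * log2(M) = 2 * 8170 * 5.0 = 81700.0

81700.0 bps


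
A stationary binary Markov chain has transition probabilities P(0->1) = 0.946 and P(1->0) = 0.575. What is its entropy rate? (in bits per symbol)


Stationary distribution: pi_0 = p10/(p01+p10) = 0.378, pi_1 = 0.622. Entropy rate H' = pi_0*H(p01) + pi_1*H(p10) = 0.378*0.3032 + 0.622*0.9837 = 0.7264

0.7264 bits/symbol


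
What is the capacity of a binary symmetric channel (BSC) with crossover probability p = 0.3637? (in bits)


H(p) = -p*log2(p) - (1-p)*log2(1-p) = -0.3637*log2(0.3637) - 0.6363*log2(0.6363) = 0.530703 + 0.415008 = 0.9457. C = 1 - H(p) = 1 - 0.9457 = 0.0543

0.0543 bits


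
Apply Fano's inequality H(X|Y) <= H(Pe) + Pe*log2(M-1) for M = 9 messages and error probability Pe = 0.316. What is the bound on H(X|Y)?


H(Pe) = -Pe*log2(Pe) - (1-Pe)*log2(1-Pe) = -0.316*log2(0.316) - 0.684*log2(0.684) = 0.525193 + 0.374785 = 0.9. Pe*log2(M-1) = 0.316*log2(8) = 0.948000. Bound = H(Pe) + Pe*log2(M-1) = 0.525193 + 0.374785 + 0.948000 = 1.848

1.848 bits


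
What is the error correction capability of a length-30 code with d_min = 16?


Correction capability = floor((d-1)/2) = floor((16-1)/2) = 7

7 errors


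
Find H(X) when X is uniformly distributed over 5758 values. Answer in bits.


H = log2(n) = log2(5758) = 12.4914

12.4914 bits


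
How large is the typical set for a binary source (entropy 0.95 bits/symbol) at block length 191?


log2|A_typical| = nH = 191 * 0.95 = 181.45, so |A_typical| ~ 2^181.45 = 4.187e+54

4.187e+54


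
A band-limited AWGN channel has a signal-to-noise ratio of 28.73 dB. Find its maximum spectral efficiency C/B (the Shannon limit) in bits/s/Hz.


SNR_linear = 10^(28.73/10) = 746.4488; C/B = log2(1 + SNR_linear) = log2(1 + 746.4488) = 9.5458

9.5458 bits/s/Hz


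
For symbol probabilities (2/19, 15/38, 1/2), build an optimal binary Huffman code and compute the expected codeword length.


Huffman construction (repeatedly merge the two least-probable nodes; each merge adds 1 bit to every symbol beneath it): 2/19 + 15/38 = 1/2; 1/2 + 1/2 = 1. Resulting codeword lengths (in the order the probabilities were given): (2, 2, 1). L_avg = sum(p_i * l_i) = 2/19*2 + 15/38*2 + 1/2*1 = 3/2 = 1.5

1.5 bits


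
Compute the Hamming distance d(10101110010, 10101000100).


Count differing positions: . . . . . ^ ^ . ^ ^ . = 4 differences

4


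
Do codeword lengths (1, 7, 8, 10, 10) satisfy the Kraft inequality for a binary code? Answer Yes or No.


Kraft sum = sum(2^(-l_i)) = 0.5137, need <= 1. Result: satisfied (a binary prefix-free code with these lengths exists)

Yes


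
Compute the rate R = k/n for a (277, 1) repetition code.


Rate = k/n = 1/277

1/277


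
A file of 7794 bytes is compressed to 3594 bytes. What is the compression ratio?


Ratio = original / compressed = 7794 / 3594 = 2.1686

2.1686


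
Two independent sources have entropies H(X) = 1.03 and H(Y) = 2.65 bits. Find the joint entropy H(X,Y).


For independent variables, H(X,Y) = H(X) + H(Y) = 1.03 + 2.65 = 3.68

3.68 bits
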